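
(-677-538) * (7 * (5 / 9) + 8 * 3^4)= -792045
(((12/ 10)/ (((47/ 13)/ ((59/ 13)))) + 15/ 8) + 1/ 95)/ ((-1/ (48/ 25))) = -726954/ 111625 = -6.51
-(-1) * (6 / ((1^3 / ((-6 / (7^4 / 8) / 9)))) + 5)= 4.99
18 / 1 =18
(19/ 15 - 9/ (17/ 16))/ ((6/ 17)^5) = -1315.40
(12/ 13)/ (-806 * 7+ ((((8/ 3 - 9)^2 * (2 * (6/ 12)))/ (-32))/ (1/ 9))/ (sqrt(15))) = -79994880/ 488941908719+ 138624 * sqrt(15)/ 6356244813347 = -0.00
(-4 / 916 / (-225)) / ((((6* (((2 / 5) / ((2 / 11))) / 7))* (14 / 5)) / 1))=0.00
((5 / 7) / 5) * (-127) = -127 / 7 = -18.14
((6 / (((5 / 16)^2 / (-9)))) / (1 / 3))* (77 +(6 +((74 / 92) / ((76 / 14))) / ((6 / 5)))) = -1506468672 / 10925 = -137891.87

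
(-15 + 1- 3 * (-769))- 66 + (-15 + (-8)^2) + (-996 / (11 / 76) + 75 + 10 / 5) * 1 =-49813 / 11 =-4528.45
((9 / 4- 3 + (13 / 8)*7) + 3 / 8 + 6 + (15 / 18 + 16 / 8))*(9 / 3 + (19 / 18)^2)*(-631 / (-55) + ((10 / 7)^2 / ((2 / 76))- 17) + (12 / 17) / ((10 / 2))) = 5888.53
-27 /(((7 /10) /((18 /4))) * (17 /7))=-1215 /17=-71.47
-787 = -787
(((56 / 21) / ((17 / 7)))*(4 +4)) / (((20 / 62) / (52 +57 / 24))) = 25172 / 17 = 1480.71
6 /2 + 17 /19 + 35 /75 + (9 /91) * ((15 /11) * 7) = 216224 /40755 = 5.31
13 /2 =6.50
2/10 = 1/5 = 0.20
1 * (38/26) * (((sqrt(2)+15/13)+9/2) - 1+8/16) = 19 * sqrt(2)/13+1273/169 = 9.60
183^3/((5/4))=24513948/5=4902789.60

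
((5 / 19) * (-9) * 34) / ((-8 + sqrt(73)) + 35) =-20655 / 6232 + 765 * sqrt(73) / 6232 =-2.27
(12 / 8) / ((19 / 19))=3 / 2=1.50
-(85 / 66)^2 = -7225 / 4356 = -1.66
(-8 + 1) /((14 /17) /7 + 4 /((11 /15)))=-1309 /1042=-1.26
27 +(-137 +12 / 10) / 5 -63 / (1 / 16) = -25204 / 25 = -1008.16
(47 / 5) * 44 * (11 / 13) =22748 / 65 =349.97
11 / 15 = 0.73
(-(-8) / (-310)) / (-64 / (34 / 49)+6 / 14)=476 / 1693375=0.00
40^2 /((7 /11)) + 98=18286 /7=2612.29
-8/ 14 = -4/ 7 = -0.57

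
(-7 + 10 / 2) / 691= -2 / 691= -0.00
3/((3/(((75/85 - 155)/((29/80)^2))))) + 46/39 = -1171.65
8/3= 2.67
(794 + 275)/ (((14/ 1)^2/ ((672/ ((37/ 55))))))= 1411080/ 259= 5448.19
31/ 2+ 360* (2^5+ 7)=28111/ 2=14055.50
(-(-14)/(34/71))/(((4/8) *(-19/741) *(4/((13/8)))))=-251979/272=-926.39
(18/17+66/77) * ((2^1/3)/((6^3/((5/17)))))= 95/54621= 0.00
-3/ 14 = -0.21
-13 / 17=-0.76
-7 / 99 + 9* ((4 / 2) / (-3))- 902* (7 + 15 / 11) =-747457 / 99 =-7550.07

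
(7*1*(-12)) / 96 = -0.88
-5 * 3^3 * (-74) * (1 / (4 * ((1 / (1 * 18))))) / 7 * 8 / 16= 44955 / 14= 3211.07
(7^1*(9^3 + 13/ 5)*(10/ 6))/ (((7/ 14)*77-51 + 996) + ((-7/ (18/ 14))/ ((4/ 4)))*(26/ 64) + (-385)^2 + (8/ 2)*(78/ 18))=2458176/ 42976403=0.06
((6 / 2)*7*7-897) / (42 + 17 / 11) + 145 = 61205 / 479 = 127.78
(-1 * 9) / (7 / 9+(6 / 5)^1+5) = -405 / 314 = -1.29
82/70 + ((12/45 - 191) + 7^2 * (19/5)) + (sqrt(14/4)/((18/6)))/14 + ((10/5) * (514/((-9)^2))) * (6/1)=sqrt(14)/84 + 68783/945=72.83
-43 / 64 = -0.67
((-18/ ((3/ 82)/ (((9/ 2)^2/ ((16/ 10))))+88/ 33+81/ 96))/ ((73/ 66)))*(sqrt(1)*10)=-2104185600/ 45426221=-46.32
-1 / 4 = -0.25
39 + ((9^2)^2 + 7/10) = 66007/10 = 6600.70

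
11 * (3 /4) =33 /4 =8.25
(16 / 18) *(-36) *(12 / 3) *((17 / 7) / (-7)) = 2176 / 49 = 44.41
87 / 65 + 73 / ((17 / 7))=31.40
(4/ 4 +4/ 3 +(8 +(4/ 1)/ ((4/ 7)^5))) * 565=32971705/ 768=42931.91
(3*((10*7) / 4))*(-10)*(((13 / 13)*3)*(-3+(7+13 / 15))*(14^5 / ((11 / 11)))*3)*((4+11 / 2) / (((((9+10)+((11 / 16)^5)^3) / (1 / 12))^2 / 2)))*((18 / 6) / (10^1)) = -1355542.49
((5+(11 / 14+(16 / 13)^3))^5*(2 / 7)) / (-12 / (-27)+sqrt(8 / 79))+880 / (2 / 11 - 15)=7586413834397652957562107185003 / 219874136772865443827338016 - 5311426769780242095318017871*sqrt(158) / 2697842168992214034691264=9756.40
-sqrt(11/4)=-sqrt(11)/2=-1.66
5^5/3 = 3125/3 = 1041.67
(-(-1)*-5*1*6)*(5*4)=-600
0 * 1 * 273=0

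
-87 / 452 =-0.19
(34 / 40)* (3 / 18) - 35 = -4183 / 120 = -34.86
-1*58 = -58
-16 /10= -8 /5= -1.60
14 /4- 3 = 1 /2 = 0.50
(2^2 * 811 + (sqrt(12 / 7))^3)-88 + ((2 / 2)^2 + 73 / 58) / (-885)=24 * sqrt(21) / 49 + 161997349 / 51330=3158.24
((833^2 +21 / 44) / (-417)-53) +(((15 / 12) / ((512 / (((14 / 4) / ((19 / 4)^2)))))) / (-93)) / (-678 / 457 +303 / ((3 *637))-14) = -20132413217649042517 / 11725318393949952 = -1717.00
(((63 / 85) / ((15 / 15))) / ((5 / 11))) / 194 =693 / 82450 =0.01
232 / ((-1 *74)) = -116 / 37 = -3.14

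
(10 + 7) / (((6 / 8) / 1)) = 68 / 3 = 22.67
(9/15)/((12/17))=0.85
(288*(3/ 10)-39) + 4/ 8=479/ 10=47.90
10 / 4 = 5 / 2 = 2.50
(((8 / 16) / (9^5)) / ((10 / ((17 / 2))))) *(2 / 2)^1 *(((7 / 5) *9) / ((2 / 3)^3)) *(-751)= -89369 / 388800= -0.23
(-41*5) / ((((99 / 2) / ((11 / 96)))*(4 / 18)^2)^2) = -1845 / 4096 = -0.45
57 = 57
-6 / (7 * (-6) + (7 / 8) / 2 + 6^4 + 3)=-96 / 20119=-0.00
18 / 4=9 / 2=4.50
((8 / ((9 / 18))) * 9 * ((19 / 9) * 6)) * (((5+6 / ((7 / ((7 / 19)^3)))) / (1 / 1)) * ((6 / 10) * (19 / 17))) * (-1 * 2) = -19923264 / 1615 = -12336.39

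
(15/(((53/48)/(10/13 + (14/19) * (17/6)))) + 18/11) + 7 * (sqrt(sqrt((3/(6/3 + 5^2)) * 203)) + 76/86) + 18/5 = 7 * 203^(1/4) * sqrt(3)/3 + 1555249474/30960215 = 65.49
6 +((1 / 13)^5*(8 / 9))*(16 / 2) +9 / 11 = 250623479 / 36758007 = 6.82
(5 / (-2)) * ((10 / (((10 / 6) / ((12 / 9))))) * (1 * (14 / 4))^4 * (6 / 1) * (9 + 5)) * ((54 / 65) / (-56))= 194481 / 52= 3740.02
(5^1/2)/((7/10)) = 25/7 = 3.57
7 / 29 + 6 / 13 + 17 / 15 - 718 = -4049906 / 5655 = -716.16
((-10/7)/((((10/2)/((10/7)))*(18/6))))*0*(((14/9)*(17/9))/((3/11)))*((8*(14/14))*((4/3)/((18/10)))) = 0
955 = 955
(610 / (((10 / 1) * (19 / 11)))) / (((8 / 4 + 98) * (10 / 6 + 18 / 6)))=2013 / 26600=0.08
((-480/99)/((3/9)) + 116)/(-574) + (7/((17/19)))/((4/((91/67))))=35666923/14383292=2.48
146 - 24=122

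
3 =3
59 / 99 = 0.60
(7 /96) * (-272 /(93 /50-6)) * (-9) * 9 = -8925 /23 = -388.04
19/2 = 9.50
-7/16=-0.44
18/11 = 1.64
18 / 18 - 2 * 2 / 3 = -1 / 3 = -0.33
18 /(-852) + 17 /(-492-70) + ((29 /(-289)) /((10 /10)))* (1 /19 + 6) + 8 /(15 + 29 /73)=-15245154 /109550941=-0.14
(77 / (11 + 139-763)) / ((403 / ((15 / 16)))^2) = -17325 / 25486519552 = -0.00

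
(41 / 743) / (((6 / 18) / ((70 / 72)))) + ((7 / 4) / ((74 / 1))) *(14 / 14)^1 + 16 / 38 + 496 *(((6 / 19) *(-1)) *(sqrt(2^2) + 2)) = -7846476397 / 12535896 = -625.92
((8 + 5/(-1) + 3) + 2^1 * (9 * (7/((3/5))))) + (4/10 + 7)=1117/5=223.40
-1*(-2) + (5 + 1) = 8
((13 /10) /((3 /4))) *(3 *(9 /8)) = 5.85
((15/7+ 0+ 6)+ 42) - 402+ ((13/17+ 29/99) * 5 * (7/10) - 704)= -12395443/11781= -1052.16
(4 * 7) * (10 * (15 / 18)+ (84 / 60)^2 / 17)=301616 / 1275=236.56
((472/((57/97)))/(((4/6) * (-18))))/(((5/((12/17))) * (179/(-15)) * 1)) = 45784/57817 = 0.79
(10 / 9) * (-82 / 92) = -0.99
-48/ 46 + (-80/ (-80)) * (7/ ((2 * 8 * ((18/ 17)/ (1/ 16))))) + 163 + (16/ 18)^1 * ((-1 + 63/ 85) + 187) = 327.97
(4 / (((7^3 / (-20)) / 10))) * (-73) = 58400 / 343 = 170.26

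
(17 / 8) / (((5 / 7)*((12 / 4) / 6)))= 5.95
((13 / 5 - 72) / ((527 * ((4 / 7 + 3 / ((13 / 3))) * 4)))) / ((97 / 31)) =-0.01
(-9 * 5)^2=2025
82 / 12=41 / 6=6.83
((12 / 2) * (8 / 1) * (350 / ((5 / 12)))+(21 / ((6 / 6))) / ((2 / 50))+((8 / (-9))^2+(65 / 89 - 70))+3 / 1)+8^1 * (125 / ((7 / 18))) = 2187618941 / 50463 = 43350.95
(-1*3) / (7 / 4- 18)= 12 / 65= 0.18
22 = 22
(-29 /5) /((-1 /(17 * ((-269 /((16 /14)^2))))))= -6498233 /320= -20306.98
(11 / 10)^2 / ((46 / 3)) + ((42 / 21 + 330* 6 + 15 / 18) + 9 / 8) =13689857 / 6900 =1984.04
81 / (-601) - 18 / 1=-10899 / 601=-18.13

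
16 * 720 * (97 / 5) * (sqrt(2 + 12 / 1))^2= 3128832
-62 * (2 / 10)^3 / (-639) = 62 / 79875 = 0.00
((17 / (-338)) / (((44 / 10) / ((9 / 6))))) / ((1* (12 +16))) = -255 / 416416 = -0.00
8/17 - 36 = -604/17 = -35.53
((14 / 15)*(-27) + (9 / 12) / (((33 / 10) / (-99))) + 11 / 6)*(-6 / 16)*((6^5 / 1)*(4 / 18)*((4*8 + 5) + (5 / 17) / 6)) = 93598272 / 85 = 1101156.14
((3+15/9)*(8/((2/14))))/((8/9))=294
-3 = -3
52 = 52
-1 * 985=-985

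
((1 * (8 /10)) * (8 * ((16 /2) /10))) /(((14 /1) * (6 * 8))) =4 /525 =0.01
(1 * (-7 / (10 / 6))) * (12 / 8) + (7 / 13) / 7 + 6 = -0.22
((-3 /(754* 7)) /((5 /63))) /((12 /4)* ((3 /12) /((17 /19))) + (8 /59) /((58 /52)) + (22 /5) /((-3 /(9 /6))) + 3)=-18054 /4436237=-0.00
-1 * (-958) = 958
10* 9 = 90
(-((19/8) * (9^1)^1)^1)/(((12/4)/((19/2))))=-1083/16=-67.69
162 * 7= 1134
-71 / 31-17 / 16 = -1663 / 496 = -3.35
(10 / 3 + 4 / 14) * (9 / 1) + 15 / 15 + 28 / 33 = 7951 / 231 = 34.42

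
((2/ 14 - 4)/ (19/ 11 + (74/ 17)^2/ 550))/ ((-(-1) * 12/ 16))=-2.92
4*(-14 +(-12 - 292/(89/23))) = -36120/89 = -405.84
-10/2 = -5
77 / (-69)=-77 / 69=-1.12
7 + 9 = 16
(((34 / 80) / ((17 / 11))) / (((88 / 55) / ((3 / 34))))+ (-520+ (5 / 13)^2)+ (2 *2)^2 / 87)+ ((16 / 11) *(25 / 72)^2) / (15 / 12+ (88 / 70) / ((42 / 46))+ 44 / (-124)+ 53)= -8291350676328709199 / 15955649903546496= -519.65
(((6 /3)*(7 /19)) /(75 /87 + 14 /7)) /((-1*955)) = -406 /1506035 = -0.00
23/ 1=23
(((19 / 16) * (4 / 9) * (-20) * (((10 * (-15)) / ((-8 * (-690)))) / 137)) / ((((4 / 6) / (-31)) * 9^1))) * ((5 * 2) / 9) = -73625 / 6125544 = -0.01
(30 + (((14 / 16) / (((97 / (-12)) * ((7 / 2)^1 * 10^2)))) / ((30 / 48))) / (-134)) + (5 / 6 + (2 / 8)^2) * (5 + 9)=829434947 / 19497000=42.54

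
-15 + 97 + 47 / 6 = 539 / 6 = 89.83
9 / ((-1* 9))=-1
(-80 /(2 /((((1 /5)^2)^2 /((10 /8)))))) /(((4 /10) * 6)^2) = -2 /225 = -0.01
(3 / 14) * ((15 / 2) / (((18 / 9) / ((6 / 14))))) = 135 / 392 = 0.34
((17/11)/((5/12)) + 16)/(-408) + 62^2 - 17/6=10774337/2805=3841.12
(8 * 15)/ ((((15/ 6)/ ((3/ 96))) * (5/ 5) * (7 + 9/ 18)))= 1/ 5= 0.20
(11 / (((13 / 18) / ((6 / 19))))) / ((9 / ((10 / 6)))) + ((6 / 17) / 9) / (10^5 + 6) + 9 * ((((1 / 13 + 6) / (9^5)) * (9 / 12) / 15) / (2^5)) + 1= 1666910558183191 / 881641343306880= 1.89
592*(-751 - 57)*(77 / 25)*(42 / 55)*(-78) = 10969201152 / 125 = 87753609.22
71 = 71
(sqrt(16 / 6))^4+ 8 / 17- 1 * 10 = -370 / 153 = -2.42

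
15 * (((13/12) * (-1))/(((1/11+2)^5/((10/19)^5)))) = -261707875000/15937022465957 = -0.02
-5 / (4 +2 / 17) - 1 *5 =-87 / 14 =-6.21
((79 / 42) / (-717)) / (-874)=79 / 26319636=0.00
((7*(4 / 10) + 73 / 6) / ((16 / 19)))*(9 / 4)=25593 / 640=39.99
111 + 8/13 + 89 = 200.62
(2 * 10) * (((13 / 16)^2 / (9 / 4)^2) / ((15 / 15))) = 845 / 324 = 2.61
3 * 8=24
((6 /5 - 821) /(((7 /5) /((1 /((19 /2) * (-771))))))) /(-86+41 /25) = -204950 /216263187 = -0.00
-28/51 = -0.55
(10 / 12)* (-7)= -35 / 6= -5.83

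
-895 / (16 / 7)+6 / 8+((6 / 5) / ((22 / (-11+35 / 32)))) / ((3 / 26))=-87009 / 220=-395.50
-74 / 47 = -1.57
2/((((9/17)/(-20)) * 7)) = -680/63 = -10.79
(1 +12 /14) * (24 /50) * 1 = 156 /175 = 0.89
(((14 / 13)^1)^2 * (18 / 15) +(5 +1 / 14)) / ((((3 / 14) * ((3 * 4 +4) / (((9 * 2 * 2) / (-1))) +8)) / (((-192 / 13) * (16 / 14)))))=-67.38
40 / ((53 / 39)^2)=60840 / 2809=21.66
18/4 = 4.50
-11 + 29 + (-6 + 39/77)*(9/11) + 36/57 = 227505/16093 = 14.14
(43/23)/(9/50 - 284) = -0.01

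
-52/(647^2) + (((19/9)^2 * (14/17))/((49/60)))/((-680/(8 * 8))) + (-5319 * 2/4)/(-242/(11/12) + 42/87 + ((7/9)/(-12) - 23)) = 3709601096478094/418834912812075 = 8.86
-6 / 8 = -3 / 4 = -0.75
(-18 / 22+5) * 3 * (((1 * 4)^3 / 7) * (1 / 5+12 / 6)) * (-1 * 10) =-2523.43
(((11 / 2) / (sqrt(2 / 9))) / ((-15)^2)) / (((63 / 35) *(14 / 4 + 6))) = 11 *sqrt(2) / 5130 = 0.00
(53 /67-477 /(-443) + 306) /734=4568912 /10892927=0.42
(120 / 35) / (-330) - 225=-86629 / 385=-225.01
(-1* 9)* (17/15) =-51/5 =-10.20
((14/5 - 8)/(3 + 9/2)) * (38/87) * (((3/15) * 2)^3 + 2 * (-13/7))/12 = 1577836/17128125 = 0.09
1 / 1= 1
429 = 429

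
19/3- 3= 10/3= 3.33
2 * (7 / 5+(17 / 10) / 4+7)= 353 / 20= 17.65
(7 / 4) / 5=7 / 20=0.35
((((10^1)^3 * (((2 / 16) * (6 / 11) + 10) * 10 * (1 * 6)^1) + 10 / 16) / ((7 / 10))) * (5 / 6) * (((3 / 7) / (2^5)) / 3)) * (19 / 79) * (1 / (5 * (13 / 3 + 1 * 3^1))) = 5050205225 / 239816192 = 21.06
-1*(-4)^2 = -16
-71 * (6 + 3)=-639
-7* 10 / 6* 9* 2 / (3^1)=-70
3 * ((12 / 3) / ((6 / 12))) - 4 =20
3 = 3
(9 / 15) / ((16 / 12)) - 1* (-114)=2289 / 20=114.45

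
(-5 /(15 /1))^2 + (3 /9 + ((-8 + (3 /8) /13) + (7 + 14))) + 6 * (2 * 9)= 113699 /936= 121.47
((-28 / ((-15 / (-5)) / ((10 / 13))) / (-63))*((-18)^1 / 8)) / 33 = -10 / 1287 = -0.01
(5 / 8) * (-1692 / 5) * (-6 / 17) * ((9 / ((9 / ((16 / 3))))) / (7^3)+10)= 4359438 / 5831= 747.63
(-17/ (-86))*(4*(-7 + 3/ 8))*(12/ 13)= -4.84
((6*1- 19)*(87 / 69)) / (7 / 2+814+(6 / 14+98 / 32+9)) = -42224 / 2138057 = -0.02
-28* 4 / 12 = -28 / 3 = -9.33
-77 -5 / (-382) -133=-80215 / 382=-209.99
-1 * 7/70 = -1/10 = -0.10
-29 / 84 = -0.35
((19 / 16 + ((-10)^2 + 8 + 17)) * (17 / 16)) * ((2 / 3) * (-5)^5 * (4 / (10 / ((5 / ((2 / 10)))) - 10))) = 116383.87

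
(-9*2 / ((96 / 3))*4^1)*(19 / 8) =-171 / 32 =-5.34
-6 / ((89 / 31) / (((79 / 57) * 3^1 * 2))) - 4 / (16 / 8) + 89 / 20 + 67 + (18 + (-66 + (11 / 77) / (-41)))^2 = 6564284776171 / 2785719580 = 2356.41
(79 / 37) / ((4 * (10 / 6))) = 0.32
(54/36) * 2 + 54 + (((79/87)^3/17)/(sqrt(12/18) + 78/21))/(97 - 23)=15188699717839/266467628970 - 24158911 * sqrt(6)/1598805773820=57.00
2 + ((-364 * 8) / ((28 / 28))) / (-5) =2922 / 5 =584.40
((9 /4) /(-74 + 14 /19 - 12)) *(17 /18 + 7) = -2717 /12960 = -0.21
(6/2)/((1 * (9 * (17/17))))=1/3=0.33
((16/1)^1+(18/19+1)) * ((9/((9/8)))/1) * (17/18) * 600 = 4637600/57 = 81361.40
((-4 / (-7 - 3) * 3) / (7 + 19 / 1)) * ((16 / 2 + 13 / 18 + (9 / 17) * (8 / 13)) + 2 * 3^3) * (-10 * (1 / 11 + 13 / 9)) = -38122360 / 853281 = -44.68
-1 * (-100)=100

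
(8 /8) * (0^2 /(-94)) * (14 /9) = 0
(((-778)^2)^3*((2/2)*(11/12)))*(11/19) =117686895133066240.28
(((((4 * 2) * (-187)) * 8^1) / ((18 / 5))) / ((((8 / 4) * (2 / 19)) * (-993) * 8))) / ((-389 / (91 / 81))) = -1616615 / 281595933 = -0.01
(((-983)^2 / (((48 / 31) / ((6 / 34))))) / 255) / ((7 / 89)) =2665991351 / 485520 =5491.00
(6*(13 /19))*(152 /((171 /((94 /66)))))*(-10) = -97760 /1881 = -51.97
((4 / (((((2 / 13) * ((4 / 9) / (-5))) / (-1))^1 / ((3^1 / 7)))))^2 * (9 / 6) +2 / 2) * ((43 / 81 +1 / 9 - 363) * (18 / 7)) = -5535039733 / 252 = -21964443.38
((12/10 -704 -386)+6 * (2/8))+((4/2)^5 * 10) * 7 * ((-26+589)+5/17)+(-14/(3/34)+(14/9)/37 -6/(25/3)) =356793633239/283050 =1260532.18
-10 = -10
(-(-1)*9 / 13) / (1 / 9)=81 / 13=6.23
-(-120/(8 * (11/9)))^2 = -18225/121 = -150.62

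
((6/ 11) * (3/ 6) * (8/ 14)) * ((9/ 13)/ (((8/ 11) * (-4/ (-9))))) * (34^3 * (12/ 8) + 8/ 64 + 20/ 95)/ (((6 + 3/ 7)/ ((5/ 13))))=241956801/ 205504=1177.38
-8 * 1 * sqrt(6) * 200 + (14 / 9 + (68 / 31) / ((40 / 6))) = 2629 / 1395 -1600 * sqrt(6) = -3917.30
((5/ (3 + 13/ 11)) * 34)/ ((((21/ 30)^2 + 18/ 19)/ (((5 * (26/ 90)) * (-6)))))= -46189000/ 188439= -245.11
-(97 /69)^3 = -912673 /328509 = -2.78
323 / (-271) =-323 / 271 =-1.19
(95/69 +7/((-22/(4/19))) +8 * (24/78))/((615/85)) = 12019493/23059179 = 0.52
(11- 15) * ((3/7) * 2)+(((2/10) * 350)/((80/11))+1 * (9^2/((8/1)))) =457/28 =16.32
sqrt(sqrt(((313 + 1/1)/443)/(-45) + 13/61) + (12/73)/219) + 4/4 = sqrt(657218276100 + 2160083505 * sqrt(32427735115))/29590185 + 1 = 1.67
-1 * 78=-78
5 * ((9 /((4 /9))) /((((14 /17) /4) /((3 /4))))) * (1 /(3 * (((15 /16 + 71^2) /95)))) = 1308150 /564697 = 2.32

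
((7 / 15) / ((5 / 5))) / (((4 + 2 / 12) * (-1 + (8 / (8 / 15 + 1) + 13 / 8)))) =2576 / 134375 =0.02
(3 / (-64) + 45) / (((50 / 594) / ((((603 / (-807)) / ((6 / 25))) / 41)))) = -57249423 / 1411712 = -40.55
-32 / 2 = -16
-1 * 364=-364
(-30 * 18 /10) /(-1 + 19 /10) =-60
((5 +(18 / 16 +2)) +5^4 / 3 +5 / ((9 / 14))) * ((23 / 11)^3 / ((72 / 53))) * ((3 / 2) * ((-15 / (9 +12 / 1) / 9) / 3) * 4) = -52055596975 / 217346976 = -239.50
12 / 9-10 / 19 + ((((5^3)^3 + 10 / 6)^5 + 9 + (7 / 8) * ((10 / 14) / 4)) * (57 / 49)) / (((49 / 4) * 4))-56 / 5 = 398919720671250524615479573236351951827 / 591222240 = 674737338485863665439039600000.00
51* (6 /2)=153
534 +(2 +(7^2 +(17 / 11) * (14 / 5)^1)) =32413 / 55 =589.33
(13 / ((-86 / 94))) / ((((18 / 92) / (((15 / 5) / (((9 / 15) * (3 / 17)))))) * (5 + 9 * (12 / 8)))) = -4778020 / 42957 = -111.23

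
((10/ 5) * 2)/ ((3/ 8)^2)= 256/ 9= 28.44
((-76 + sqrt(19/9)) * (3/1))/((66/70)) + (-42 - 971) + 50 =-13253/11 + 35 * sqrt(19)/33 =-1200.20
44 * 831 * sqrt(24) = 73128 * sqrt(6) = 179126.29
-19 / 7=-2.71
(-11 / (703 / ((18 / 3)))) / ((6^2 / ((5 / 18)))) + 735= 55804085 / 75924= 735.00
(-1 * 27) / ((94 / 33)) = -891 / 94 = -9.48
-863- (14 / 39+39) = -35192 / 39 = -902.36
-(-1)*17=17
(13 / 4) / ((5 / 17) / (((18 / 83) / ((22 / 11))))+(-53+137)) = 1989 / 53068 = 0.04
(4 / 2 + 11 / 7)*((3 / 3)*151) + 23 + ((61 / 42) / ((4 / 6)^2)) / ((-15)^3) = 35423939 / 63000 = 562.28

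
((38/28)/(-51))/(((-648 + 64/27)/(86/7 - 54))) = -12483/7260428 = -0.00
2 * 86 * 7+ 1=1205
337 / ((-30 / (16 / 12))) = -674 / 45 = -14.98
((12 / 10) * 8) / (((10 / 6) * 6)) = 24 / 25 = 0.96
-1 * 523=-523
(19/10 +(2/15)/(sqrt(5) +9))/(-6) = -0.32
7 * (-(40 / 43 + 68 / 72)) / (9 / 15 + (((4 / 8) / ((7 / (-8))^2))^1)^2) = -121934785 / 9538002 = -12.78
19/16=1.19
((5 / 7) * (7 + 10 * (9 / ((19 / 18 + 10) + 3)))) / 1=16955 / 1771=9.57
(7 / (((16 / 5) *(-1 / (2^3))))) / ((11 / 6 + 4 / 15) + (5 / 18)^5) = -165337200 / 19856089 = -8.33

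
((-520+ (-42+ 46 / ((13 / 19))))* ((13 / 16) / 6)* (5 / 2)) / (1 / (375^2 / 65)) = -9421875 / 26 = -362379.81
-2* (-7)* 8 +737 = 849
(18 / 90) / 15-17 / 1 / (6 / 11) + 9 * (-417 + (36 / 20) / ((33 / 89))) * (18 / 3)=-36773563 / 1650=-22287.01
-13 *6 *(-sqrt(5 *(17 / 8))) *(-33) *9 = -11583 *sqrt(170) / 2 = -75511.92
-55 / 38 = -1.45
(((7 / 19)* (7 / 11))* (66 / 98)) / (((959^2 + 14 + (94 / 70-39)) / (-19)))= -0.00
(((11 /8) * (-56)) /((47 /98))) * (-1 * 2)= 15092 /47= 321.11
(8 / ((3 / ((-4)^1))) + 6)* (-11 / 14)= 11 / 3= 3.67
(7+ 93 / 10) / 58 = 163 / 580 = 0.28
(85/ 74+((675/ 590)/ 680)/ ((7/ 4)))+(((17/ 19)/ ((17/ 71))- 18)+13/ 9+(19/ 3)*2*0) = -2073453437/ 177687468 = -11.67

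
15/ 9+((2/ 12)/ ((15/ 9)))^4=50003/ 30000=1.67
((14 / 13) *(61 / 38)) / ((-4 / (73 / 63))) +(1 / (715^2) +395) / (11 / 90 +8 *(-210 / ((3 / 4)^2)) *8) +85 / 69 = 0.71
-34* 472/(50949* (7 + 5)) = -236/8991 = -0.03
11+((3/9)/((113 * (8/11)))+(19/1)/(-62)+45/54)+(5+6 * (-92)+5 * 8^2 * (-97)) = -884870945/28024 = -31575.47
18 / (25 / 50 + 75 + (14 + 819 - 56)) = 36 / 1705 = 0.02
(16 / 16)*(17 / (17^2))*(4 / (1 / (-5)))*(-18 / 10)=36 / 17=2.12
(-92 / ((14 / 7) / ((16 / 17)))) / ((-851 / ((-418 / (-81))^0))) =32 / 629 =0.05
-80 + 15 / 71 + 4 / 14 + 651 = 284034 / 497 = 571.50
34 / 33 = 1.03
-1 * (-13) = 13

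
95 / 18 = 5.28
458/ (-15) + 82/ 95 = -8456/ 285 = -29.67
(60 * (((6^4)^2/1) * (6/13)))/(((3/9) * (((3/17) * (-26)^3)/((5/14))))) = -3212265600/199927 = -16067.19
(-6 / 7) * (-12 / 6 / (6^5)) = 1 / 4536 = 0.00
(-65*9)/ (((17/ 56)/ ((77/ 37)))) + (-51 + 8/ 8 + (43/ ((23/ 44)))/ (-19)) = -1117274958/ 274873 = -4064.70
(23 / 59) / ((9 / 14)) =322 / 531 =0.61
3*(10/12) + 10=25/2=12.50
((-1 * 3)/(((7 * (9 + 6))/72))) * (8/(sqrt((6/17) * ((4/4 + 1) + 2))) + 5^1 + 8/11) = -48 * sqrt(102)/35 - 648/55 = -25.63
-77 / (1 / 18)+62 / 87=-1385.29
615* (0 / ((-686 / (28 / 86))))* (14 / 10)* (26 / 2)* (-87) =0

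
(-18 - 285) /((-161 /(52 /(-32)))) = -3939 /1288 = -3.06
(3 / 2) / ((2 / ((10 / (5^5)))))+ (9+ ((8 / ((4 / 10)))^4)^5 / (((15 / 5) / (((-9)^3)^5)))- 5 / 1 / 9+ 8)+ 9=-7196416657575955660800000000000000000000.00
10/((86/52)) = 260/43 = 6.05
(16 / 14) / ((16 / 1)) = 1 / 14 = 0.07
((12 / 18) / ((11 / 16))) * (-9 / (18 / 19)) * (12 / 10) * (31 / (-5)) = 18848 / 275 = 68.54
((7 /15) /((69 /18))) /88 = 7 /5060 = 0.00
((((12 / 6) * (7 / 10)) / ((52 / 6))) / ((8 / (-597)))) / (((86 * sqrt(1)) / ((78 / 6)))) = -12537 / 6880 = -1.82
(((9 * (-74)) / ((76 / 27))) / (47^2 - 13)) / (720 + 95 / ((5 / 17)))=-999 / 9670696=-0.00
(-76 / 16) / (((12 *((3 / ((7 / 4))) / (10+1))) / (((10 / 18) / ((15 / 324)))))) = -1463 / 48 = -30.48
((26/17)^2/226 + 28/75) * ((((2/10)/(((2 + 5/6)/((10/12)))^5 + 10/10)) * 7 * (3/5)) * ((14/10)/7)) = 3289111/23235161587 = 0.00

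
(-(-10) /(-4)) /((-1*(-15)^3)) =-1 /1350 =-0.00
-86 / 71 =-1.21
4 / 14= 2 / 7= 0.29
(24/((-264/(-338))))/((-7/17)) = -5746/77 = -74.62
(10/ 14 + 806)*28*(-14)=-316232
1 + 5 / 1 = 6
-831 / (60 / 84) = -5817 / 5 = -1163.40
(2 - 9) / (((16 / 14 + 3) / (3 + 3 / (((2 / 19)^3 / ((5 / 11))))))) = -5054301 / 2552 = -1980.53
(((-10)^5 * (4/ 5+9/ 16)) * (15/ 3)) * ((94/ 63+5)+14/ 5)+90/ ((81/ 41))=-398800880/ 63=-6330172.70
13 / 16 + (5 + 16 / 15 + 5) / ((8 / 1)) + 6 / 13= 2.66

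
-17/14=-1.21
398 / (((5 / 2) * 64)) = 199 / 80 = 2.49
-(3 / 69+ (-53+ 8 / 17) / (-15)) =-20794 / 5865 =-3.55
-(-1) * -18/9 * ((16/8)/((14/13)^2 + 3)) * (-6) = 4056/703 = 5.77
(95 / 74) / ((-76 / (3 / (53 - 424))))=15 / 109816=0.00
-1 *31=-31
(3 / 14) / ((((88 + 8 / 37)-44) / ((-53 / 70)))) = -5883 / 1603280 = -0.00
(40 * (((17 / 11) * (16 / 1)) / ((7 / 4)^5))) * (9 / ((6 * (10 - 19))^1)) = -10.04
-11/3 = -3.67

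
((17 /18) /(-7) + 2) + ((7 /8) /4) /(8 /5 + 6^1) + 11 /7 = 265469 /76608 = 3.47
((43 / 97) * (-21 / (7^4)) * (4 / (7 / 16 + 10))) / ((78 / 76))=-104576 / 72231341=-0.00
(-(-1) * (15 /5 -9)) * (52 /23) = -312 /23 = -13.57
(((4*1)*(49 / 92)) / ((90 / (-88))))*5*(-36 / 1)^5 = 14485008384 / 23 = 629782973.22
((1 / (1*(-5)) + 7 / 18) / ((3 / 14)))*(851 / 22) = 101269 / 2970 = 34.10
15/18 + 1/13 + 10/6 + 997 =25989/26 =999.58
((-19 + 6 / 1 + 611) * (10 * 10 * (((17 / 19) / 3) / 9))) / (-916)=-254150 / 117477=-2.16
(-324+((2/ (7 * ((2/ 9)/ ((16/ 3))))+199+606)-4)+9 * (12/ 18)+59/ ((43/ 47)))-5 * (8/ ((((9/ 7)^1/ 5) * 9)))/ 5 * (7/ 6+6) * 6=9891458/ 24381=405.70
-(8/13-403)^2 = -161913.38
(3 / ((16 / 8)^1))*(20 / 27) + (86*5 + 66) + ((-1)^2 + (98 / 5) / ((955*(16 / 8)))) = 498.12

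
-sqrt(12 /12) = -1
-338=-338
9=9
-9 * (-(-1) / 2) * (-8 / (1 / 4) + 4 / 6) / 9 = 15.67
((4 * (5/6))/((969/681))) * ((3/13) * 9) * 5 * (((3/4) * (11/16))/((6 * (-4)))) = -561825/1074944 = -0.52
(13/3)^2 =169/9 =18.78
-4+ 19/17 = -49/17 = -2.88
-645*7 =-4515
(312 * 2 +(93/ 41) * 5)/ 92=26049/ 3772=6.91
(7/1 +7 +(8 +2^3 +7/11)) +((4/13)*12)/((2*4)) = 4447/143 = 31.10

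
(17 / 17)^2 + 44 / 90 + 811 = 36562 / 45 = 812.49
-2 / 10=-1 / 5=-0.20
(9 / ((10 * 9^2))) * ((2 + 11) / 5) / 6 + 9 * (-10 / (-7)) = 243091 / 18900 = 12.86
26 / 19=1.37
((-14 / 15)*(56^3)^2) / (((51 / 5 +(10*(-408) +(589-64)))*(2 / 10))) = 77102448640 / 1899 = 40601605.39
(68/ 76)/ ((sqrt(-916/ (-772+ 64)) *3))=17 *sqrt(40533)/ 13053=0.26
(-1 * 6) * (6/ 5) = -36/ 5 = -7.20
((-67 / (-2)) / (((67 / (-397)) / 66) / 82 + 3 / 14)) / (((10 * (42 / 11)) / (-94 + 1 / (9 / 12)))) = -18342111821 / 48335655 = -379.47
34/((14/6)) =102/7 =14.57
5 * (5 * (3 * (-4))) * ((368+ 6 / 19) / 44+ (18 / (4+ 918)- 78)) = 2012046450 / 96349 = 20882.90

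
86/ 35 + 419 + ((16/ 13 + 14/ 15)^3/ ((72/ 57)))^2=1682825311222608922/ 3463763389734375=485.84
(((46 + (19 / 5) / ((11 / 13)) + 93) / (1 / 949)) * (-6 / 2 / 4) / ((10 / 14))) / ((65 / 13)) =-39319917 / 1375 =-28596.30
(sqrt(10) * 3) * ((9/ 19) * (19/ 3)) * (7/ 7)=9 * sqrt(10)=28.46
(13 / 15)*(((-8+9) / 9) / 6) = 13 / 810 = 0.02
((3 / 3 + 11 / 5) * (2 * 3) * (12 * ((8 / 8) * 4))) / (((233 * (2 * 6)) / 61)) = 23424 / 1165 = 20.11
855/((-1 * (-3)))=285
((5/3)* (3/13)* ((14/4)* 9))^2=99225/676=146.78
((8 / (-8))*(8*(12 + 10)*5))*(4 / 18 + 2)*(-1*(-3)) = -17600 / 3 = -5866.67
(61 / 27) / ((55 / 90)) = 122 / 33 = 3.70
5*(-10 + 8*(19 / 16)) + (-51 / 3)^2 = 573 / 2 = 286.50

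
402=402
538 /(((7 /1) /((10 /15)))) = 1076 /21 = 51.24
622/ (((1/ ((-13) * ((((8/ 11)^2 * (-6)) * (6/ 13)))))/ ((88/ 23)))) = 11464704/ 253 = 45315.04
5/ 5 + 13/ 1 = 14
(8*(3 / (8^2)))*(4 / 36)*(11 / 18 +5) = 101 / 432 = 0.23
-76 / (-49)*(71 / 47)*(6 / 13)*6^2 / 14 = 582768 / 209573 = 2.78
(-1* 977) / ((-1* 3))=977 / 3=325.67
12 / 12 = 1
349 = 349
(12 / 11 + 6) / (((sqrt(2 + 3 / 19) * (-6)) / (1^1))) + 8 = 8 - 13 * sqrt(779) / 451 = 7.20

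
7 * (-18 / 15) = -42 / 5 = -8.40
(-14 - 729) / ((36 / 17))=-12631 / 36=-350.86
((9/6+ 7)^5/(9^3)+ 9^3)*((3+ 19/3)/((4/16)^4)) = 4127417056/2187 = 1887250.60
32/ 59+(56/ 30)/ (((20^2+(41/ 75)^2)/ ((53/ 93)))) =2244612052/ 4118324549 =0.55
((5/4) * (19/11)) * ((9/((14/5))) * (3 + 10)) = 55575/616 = 90.22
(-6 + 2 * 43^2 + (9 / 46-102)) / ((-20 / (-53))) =8752897 / 920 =9514.02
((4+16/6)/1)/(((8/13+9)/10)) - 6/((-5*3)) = 22/3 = 7.33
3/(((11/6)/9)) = 162/11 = 14.73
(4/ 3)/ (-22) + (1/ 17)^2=-545/ 9537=-0.06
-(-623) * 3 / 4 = 1869 / 4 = 467.25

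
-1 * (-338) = 338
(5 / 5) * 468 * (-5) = -2340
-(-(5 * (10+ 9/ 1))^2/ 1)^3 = 735091890625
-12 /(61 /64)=-12.59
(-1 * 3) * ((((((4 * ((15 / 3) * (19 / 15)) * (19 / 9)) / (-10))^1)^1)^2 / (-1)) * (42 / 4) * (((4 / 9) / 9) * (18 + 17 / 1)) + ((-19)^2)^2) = -12774455383 / 32805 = -389405.74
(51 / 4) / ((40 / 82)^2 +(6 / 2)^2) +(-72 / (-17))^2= 346785603 / 17951524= 19.32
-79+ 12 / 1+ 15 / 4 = -253 / 4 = -63.25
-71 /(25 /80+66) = -1136 /1061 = -1.07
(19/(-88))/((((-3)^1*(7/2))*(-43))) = -19/39732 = -0.00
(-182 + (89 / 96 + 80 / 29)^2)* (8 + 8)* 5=-6526656355 / 484416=-13473.25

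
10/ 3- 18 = -44/ 3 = -14.67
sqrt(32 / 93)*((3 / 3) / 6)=2*sqrt(186) / 279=0.10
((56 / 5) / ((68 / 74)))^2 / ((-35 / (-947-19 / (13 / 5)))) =1902187168 / 469625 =4050.44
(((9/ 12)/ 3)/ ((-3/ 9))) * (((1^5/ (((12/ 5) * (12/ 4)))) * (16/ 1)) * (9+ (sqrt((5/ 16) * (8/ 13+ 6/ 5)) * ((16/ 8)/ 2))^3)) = -15- 295 * sqrt(1534)/ 16224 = -15.71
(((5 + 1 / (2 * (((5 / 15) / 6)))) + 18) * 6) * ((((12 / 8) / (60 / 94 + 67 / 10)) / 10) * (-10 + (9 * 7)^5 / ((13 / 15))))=201504313931040 / 44837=4494152461.83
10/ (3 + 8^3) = 2/ 103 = 0.02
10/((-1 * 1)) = -10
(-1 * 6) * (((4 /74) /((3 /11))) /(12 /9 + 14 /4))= -0.25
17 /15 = 1.13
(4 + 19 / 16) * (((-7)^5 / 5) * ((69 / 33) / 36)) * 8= -32084563 / 3960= -8102.16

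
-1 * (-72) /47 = 72 /47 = 1.53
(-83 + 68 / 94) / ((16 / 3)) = -11601 / 752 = -15.43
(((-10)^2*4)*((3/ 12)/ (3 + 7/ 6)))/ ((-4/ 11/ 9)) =-594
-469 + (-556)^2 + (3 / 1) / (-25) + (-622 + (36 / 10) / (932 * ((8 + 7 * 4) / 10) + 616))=76456739441 / 248200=308044.88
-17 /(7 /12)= -204 /7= -29.14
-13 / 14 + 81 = 1121 / 14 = 80.07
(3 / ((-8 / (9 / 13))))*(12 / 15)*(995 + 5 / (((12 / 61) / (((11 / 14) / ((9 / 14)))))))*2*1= -22163 / 52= -426.21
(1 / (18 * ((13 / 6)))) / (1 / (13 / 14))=1 / 42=0.02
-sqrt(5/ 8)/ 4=-sqrt(10)/ 16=-0.20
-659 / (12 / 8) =-1318 / 3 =-439.33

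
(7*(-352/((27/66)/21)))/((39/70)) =-26561920/117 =-227024.96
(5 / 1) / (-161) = -5 / 161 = -0.03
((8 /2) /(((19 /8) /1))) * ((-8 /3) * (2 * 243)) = -41472 /19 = -2182.74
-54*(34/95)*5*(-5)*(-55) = -504900/19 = -26573.68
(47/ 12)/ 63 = 47/ 756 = 0.06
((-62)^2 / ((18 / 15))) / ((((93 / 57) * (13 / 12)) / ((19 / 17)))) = 447640 / 221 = 2025.52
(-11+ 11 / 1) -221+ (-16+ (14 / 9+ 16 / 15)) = -10547 / 45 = -234.38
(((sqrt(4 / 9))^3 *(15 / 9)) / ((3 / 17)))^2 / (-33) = -462400 / 1948617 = -0.24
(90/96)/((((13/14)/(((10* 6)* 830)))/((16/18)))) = 581000/13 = 44692.31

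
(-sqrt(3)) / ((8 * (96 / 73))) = -73 * sqrt(3) / 768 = -0.16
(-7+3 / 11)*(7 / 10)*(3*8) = -6216 / 55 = -113.02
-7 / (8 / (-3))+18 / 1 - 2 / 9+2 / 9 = 20.62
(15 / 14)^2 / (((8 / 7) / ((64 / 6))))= 75 / 7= 10.71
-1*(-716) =716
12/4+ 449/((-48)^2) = 7361/2304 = 3.19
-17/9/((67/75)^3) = -796875/300763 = -2.65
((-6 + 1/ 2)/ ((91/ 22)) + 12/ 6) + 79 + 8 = 7978/ 91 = 87.67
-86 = -86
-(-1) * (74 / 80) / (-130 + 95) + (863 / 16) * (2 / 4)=150877 / 5600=26.94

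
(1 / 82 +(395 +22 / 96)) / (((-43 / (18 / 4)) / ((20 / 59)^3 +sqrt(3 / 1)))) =-2333505*sqrt(3) / 56416-583376250 / 362083177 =-73.25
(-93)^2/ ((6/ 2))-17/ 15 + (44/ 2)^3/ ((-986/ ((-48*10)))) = 8065.48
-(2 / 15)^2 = -4 / 225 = -0.02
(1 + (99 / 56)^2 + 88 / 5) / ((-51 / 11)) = -1249061 / 266560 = -4.69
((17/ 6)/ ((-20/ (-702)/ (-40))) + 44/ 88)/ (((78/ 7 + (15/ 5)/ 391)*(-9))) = 39.63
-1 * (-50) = 50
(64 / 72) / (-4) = -2 / 9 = -0.22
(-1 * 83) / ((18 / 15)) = -415 / 6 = -69.17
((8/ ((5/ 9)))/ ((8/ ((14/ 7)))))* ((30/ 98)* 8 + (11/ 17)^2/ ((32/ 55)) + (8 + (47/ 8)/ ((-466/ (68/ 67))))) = 710260760421/ 17685389680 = 40.16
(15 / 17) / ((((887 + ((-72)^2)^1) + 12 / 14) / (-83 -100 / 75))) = -0.01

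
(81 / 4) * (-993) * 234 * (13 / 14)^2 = -1590401709 / 392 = -4057147.22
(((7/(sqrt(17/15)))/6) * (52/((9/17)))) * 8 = 1456 * sqrt(255)/27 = 861.13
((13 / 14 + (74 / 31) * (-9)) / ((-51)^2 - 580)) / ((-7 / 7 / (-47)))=-8921 / 18662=-0.48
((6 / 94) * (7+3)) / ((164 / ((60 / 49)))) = 450 / 94423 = 0.00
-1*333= -333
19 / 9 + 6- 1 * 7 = 10 / 9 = 1.11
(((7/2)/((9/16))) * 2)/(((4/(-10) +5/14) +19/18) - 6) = -2.50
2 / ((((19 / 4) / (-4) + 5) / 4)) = 128 / 61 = 2.10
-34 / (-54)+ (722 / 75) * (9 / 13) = 64007 / 8775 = 7.29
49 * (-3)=-147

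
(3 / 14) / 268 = 3 / 3752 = 0.00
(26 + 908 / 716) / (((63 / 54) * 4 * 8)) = 0.73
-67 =-67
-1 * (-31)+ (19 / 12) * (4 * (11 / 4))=581 / 12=48.42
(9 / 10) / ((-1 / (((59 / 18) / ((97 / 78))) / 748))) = -2301 / 725560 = -0.00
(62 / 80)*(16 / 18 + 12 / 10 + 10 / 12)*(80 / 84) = 8153 / 3780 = 2.16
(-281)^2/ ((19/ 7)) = 552727/ 19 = 29090.89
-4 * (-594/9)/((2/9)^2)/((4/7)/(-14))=-130977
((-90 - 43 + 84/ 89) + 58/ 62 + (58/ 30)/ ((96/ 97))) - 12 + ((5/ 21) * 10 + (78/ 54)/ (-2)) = -1293277217/ 9270240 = -139.51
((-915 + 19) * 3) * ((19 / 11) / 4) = -12768 / 11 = -1160.73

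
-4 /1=-4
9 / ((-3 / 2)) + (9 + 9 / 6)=9 / 2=4.50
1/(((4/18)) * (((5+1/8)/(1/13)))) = 36/533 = 0.07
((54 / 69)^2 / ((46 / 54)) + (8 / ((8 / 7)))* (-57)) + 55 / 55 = -4833718 / 12167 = -397.28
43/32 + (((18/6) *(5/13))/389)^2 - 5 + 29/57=-146815612109/46645606176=-3.15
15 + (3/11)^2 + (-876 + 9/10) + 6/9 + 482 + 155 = -807163/3630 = -222.36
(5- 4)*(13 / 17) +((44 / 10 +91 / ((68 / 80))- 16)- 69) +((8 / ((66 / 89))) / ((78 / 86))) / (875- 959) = 62215183 / 2297295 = 27.08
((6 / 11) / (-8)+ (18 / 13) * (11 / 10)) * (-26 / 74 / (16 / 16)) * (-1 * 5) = 4161 / 1628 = 2.56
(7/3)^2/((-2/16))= -392/9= -43.56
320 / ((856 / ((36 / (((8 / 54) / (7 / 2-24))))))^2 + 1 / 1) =31763638080 / 102192313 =310.82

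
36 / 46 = 18 / 23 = 0.78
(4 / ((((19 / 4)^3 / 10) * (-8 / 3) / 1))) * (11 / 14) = -5280 / 48013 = -0.11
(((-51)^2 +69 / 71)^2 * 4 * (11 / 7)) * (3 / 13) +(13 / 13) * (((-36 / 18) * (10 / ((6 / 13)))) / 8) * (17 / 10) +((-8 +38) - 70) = 108119710795489 / 11009544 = 9820543.96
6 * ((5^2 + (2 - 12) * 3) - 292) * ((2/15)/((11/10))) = -216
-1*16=-16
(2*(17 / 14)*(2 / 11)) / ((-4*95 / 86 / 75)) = -10965 / 1463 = -7.49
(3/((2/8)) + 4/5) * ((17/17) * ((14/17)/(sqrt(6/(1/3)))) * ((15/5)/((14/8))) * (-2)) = -512 * sqrt(2)/85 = -8.52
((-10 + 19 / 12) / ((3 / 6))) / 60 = -101 / 360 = -0.28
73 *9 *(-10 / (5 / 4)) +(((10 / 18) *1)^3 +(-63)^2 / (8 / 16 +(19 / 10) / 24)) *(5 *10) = 34189085014 / 101331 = 337400.06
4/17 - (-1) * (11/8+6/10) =1503/680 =2.21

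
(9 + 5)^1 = 14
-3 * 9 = -27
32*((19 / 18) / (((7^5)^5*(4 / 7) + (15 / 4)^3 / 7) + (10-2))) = 136192 / 3089822099705775131521959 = 0.00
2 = 2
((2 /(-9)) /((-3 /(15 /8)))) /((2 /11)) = 55 /72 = 0.76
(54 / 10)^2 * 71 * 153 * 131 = 1037405637 / 25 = 41496225.48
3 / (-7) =-3 / 7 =-0.43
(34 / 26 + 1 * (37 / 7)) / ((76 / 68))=10200 / 1729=5.90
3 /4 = 0.75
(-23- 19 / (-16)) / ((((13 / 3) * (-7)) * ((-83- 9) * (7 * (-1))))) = 1047 / 937664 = 0.00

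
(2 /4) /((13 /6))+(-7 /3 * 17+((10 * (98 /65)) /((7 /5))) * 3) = -278 /39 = -7.13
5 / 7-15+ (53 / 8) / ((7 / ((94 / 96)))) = -35909 / 2688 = -13.36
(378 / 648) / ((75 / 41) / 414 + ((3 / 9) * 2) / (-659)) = 4350059 / 25406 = 171.22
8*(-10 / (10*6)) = -4 / 3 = -1.33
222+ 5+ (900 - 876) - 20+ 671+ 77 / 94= 84865 / 94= 902.82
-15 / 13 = -1.15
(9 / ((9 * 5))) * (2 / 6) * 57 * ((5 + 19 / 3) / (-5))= -646 / 75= -8.61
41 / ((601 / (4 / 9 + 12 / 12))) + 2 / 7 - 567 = -21453772 / 37863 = -566.62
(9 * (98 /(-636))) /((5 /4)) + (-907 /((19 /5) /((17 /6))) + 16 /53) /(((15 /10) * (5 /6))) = -1637036 /3021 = -541.89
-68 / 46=-34 / 23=-1.48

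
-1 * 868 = -868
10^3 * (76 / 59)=76000 / 59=1288.14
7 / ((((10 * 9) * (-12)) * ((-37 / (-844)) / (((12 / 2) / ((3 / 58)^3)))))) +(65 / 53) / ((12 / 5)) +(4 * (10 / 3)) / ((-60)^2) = -6409.91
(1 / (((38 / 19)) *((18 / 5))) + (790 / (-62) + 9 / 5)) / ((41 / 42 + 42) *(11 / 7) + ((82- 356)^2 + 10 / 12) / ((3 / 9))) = -2953769 / 61600988460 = -0.00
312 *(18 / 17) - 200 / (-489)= 2749624 / 8313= 330.76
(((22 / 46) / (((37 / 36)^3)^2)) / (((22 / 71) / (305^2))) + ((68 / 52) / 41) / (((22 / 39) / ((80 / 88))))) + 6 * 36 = 35725789888209291417 / 292757080446127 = 122032.20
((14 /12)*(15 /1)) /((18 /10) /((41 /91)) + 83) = 7175 /35668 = 0.20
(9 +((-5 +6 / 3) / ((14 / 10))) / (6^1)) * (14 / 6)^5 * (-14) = -2033647 / 243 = -8368.92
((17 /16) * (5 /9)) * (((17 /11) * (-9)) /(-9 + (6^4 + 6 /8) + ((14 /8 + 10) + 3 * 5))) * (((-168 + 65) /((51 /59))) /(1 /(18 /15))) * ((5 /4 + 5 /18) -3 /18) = 5062141 /4164336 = 1.22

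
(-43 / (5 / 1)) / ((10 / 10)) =-43 / 5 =-8.60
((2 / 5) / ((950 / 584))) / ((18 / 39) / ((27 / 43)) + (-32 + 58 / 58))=-0.01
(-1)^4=1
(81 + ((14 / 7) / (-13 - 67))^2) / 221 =129601 / 353600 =0.37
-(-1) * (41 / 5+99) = 536 / 5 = 107.20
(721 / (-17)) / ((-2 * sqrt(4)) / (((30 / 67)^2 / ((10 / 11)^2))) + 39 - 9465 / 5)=785169 / 34628354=0.02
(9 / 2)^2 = 81 / 4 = 20.25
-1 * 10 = -10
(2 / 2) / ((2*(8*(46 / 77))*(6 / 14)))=539 / 2208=0.24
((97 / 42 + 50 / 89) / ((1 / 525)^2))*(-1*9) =-1267835625 / 178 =-7122672.05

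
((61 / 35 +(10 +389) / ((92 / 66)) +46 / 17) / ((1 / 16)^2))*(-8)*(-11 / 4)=22404453632 / 13685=1637154.08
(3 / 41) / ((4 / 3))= 9 / 164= 0.05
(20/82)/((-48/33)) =-55/328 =-0.17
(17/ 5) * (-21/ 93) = -119/ 155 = -0.77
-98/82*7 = -343/41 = -8.37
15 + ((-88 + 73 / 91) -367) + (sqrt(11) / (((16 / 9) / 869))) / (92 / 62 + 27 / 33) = -39967 / 91 + 2666961 * sqrt(11) / 12560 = 265.05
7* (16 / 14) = 8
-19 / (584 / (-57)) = 1083 / 584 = 1.85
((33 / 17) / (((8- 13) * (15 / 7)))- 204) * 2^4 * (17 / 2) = -694216 / 25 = -27768.64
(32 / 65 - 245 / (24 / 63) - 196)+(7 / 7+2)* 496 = 337671 / 520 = 649.37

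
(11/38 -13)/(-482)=483/18316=0.03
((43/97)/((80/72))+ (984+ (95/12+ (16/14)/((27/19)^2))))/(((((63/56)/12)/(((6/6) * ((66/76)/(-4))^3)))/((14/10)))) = -13082863381907/86225860800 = -151.73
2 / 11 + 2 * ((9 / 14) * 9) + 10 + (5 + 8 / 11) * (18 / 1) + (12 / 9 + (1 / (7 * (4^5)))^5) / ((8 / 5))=627843504898795475304613 / 4995671929856251133952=125.68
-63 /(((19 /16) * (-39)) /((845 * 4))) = 87360 /19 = 4597.89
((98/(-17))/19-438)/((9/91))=-12883052/2907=-4431.73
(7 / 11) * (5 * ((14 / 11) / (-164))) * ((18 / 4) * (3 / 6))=-2205 / 39688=-0.06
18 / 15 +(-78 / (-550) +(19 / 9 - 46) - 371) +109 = -753754 / 2475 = -304.55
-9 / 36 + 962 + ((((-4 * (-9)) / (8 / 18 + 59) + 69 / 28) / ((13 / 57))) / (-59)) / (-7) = 38676942397 / 40213810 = 961.78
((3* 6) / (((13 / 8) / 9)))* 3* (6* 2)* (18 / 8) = 8075.08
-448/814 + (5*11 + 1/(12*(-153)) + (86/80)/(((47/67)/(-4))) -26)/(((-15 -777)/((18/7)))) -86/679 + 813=387394767895057/476941061520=812.25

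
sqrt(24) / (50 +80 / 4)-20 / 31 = -20 / 31 +sqrt(6) / 35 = -0.58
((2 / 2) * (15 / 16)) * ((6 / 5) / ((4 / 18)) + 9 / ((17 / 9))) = 162 / 17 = 9.53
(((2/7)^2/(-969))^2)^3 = 4096/11458272396365657970702580881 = 0.00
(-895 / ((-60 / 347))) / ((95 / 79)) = 4304.32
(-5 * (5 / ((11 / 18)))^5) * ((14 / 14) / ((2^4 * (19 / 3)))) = -5535843750 / 3059969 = -1809.12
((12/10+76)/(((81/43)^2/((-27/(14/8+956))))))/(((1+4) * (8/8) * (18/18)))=-2854856/23273325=-0.12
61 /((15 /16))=976 /15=65.07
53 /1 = 53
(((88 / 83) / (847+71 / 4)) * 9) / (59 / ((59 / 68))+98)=528 / 7943017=0.00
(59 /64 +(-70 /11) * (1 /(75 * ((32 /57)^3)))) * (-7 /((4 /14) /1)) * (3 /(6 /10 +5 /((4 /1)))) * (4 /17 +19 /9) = -7011825373 /170041344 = -41.24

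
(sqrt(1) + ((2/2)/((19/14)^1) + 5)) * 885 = 113280/19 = 5962.11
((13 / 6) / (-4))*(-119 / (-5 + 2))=-21.49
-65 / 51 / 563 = -65 / 28713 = -0.00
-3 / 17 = -0.18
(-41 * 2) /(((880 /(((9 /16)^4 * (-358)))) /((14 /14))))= 48151179 /14417920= 3.34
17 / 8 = 2.12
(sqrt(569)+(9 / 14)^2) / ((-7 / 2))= -2*sqrt(569) / 7 - 81 / 686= -6.93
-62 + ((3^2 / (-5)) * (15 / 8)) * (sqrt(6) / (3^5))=-62 - sqrt(6) / 72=-62.03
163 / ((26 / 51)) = 8313 / 26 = 319.73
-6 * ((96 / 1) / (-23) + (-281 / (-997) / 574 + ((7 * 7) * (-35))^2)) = -116140522081275 / 6581197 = -17647324.96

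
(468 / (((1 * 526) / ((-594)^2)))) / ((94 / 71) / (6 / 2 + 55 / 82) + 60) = 220558401063 / 42407698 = 5200.90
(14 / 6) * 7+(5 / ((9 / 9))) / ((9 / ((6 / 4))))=103 / 6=17.17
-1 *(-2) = 2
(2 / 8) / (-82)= -1 / 328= -0.00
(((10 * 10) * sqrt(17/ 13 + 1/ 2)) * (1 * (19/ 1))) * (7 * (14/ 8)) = 23275 * sqrt(1222)/ 26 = 31293.34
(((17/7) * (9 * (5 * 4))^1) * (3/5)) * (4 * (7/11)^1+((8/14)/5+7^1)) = 6828084/2695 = 2533.61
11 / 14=0.79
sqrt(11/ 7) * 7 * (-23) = -23 * sqrt(77) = -201.82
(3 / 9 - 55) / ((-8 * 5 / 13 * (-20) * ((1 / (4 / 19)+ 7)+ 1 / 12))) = -533 / 7100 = -0.08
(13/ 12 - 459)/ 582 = -5495/ 6984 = -0.79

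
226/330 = 113/165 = 0.68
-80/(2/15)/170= -60/17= -3.53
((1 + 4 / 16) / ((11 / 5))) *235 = 5875 / 44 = 133.52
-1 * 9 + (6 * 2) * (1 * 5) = 51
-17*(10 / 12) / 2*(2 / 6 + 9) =-66.11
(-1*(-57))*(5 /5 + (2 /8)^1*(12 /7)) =570 /7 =81.43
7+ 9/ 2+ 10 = 43/ 2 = 21.50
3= 3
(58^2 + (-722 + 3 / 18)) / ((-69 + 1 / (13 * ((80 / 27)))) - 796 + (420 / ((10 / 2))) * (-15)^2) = 0.15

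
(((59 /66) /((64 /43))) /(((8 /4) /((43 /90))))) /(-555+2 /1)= -109091 /420456960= -0.00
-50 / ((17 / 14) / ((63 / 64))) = -11025 / 272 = -40.53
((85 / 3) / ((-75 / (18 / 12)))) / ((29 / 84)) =-238 / 145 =-1.64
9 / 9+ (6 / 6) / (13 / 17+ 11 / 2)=247 / 213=1.16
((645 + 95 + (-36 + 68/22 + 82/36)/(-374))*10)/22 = 274022725/814572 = 336.40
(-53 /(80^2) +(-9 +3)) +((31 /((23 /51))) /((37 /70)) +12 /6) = 686457297 /5446400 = 126.04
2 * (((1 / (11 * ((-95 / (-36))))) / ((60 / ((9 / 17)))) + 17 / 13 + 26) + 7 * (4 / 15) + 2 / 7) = 1428782632 / 24249225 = 58.92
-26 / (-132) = 13 / 66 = 0.20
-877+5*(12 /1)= -817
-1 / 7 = -0.14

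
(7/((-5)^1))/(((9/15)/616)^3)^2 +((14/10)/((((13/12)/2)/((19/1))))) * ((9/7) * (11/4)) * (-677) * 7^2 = -77686524265126434658462/47385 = -1639475029336845724.56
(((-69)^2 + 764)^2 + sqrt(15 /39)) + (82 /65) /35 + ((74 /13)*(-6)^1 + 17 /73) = sqrt(65) /13 + 5069537544436 /166075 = 30525591.74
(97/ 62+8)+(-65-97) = -152.44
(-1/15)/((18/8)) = -0.03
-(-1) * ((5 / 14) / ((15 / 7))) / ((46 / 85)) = 85 / 276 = 0.31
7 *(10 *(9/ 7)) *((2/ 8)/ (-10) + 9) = 3231/ 4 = 807.75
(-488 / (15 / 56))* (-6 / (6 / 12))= 21862.40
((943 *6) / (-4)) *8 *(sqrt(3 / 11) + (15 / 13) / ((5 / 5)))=-169740 / 13 - 11316 *sqrt(33) / 11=-18966.51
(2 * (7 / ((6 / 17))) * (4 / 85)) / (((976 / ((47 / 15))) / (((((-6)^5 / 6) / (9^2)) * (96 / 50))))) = -21056 / 114375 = -0.18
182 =182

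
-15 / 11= -1.36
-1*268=-268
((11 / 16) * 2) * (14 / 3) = 77 / 12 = 6.42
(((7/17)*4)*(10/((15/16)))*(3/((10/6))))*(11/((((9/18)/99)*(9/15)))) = 1951488/17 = 114793.41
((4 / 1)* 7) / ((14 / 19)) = 38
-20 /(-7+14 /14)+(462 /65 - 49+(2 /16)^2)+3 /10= -477277 /12480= -38.24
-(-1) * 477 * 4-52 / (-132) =1908.39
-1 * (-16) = 16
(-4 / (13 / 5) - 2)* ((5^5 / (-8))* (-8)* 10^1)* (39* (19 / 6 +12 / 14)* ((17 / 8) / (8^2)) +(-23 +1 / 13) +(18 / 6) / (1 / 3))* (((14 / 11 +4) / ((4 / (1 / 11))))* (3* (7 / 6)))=8461218078125 / 20939776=404073.95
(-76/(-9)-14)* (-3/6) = 25/9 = 2.78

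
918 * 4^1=3672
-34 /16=-17 /8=-2.12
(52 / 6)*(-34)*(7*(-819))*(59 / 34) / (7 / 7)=2931474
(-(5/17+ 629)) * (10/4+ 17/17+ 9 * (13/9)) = -10383.35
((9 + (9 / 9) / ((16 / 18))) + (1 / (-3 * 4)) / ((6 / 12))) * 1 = 239 / 24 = 9.96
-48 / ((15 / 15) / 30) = -1440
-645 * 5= -3225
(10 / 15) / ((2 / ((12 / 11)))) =4 / 11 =0.36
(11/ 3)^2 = 121/ 9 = 13.44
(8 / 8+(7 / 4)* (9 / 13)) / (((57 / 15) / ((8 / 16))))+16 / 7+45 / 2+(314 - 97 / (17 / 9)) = 67656517 / 235144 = 287.72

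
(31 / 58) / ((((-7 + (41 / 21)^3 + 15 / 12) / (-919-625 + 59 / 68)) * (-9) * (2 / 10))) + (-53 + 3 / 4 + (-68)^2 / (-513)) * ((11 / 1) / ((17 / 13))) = -816114047399 / 3337387164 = -244.54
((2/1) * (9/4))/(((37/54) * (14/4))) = 486/259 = 1.88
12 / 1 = 12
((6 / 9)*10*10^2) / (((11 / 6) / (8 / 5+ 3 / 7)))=56800 / 77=737.66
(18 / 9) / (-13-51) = -1 / 32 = -0.03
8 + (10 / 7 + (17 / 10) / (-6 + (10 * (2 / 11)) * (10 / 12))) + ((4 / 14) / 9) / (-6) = 2529851 / 279720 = 9.04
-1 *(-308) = 308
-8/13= -0.62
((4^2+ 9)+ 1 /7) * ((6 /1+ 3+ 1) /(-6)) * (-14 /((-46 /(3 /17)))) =-880 /391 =-2.25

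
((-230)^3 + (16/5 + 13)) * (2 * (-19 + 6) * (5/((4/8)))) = 3163415788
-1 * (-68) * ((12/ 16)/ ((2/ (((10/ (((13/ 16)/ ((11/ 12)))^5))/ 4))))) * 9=3504469760/ 3341637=1048.73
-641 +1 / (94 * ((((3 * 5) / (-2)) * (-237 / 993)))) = -35700164 / 55695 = -640.99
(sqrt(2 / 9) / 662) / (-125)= -sqrt(2) / 248250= -0.00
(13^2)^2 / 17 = 28561 / 17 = 1680.06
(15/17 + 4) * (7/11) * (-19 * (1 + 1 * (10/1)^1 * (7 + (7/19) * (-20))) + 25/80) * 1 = 477001/2992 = 159.43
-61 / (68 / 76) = -1159 / 17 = -68.18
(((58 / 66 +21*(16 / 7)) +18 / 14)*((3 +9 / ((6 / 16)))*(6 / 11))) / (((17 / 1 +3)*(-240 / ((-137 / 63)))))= 396889 / 1185800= 0.33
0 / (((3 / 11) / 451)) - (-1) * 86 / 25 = 86 / 25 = 3.44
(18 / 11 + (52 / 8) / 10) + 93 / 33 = 1123 / 220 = 5.10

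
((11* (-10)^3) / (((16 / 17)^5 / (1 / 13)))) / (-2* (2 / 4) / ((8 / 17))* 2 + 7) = -177482125 / 425984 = -416.64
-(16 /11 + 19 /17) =-481 /187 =-2.57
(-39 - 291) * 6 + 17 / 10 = -19783 / 10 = -1978.30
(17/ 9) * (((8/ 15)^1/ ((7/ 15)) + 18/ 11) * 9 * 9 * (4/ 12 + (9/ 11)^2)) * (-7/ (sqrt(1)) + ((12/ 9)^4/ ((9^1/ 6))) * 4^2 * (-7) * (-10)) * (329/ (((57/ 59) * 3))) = 2099480115309304/ 18435681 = 113881343.21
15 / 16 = 0.94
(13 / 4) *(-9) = -117 / 4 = -29.25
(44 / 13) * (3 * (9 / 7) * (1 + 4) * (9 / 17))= 53460 / 1547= 34.56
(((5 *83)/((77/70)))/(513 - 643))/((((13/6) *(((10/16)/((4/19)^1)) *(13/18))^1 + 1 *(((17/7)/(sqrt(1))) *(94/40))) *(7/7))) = -50198400/179073323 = -0.28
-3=-3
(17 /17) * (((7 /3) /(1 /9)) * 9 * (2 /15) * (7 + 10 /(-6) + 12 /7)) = 888 /5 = 177.60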